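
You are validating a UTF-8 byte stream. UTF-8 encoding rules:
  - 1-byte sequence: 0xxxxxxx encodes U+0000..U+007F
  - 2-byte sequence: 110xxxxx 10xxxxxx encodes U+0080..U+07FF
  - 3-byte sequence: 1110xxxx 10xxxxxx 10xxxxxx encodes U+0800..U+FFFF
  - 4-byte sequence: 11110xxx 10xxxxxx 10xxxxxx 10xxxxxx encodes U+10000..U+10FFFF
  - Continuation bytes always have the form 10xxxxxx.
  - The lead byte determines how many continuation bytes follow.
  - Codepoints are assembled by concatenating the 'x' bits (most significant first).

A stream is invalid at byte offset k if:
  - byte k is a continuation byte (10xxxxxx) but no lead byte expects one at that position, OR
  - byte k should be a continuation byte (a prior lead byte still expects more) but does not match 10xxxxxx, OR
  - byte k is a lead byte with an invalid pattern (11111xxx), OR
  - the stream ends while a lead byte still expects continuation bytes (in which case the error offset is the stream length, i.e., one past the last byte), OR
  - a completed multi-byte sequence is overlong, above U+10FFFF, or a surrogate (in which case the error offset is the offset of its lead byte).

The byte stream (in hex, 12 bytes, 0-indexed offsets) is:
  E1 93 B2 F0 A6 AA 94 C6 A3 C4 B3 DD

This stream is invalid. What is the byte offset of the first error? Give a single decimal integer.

Byte[0]=E1: 3-byte lead, need 2 cont bytes. acc=0x1
Byte[1]=93: continuation. acc=(acc<<6)|0x13=0x53
Byte[2]=B2: continuation. acc=(acc<<6)|0x32=0x14F2
Completed: cp=U+14F2 (starts at byte 0)
Byte[3]=F0: 4-byte lead, need 3 cont bytes. acc=0x0
Byte[4]=A6: continuation. acc=(acc<<6)|0x26=0x26
Byte[5]=AA: continuation. acc=(acc<<6)|0x2A=0x9AA
Byte[6]=94: continuation. acc=(acc<<6)|0x14=0x26A94
Completed: cp=U+26A94 (starts at byte 3)
Byte[7]=C6: 2-byte lead, need 1 cont bytes. acc=0x6
Byte[8]=A3: continuation. acc=(acc<<6)|0x23=0x1A3
Completed: cp=U+01A3 (starts at byte 7)
Byte[9]=C4: 2-byte lead, need 1 cont bytes. acc=0x4
Byte[10]=B3: continuation. acc=(acc<<6)|0x33=0x133
Completed: cp=U+0133 (starts at byte 9)
Byte[11]=DD: 2-byte lead, need 1 cont bytes. acc=0x1D
Byte[12]: stream ended, expected continuation. INVALID

Answer: 12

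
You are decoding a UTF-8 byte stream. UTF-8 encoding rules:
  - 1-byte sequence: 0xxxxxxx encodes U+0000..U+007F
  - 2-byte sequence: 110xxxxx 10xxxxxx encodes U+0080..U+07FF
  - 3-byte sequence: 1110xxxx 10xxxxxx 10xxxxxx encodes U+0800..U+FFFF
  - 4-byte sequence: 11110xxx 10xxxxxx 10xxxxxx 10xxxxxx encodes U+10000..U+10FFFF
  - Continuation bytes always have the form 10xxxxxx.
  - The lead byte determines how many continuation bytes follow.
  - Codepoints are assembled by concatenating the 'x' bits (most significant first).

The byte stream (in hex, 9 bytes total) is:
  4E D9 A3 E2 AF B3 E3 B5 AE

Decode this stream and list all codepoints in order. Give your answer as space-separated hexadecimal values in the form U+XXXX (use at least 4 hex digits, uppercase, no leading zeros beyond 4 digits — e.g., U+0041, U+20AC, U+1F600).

Byte[0]=4E: 1-byte ASCII. cp=U+004E
Byte[1]=D9: 2-byte lead, need 1 cont bytes. acc=0x19
Byte[2]=A3: continuation. acc=(acc<<6)|0x23=0x663
Completed: cp=U+0663 (starts at byte 1)
Byte[3]=E2: 3-byte lead, need 2 cont bytes. acc=0x2
Byte[4]=AF: continuation. acc=(acc<<6)|0x2F=0xAF
Byte[5]=B3: continuation. acc=(acc<<6)|0x33=0x2BF3
Completed: cp=U+2BF3 (starts at byte 3)
Byte[6]=E3: 3-byte lead, need 2 cont bytes. acc=0x3
Byte[7]=B5: continuation. acc=(acc<<6)|0x35=0xF5
Byte[8]=AE: continuation. acc=(acc<<6)|0x2E=0x3D6E
Completed: cp=U+3D6E (starts at byte 6)

Answer: U+004E U+0663 U+2BF3 U+3D6E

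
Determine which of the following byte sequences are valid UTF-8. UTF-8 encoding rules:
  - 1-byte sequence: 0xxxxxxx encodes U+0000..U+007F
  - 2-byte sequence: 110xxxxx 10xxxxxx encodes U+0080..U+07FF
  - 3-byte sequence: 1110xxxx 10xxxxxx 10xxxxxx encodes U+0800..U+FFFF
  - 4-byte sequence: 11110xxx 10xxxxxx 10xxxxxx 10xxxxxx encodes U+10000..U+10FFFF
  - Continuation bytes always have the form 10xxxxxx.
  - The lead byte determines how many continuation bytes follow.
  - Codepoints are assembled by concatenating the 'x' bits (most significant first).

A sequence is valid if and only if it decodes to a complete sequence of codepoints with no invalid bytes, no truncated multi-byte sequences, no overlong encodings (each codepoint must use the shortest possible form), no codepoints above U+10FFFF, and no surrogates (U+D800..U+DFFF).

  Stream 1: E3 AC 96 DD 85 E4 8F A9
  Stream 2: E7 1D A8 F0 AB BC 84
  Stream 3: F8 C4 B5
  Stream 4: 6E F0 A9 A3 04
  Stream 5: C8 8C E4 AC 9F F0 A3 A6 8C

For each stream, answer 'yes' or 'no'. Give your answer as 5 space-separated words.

Answer: yes no no no yes

Derivation:
Stream 1: decodes cleanly. VALID
Stream 2: error at byte offset 1. INVALID
Stream 3: error at byte offset 0. INVALID
Stream 4: error at byte offset 4. INVALID
Stream 5: decodes cleanly. VALID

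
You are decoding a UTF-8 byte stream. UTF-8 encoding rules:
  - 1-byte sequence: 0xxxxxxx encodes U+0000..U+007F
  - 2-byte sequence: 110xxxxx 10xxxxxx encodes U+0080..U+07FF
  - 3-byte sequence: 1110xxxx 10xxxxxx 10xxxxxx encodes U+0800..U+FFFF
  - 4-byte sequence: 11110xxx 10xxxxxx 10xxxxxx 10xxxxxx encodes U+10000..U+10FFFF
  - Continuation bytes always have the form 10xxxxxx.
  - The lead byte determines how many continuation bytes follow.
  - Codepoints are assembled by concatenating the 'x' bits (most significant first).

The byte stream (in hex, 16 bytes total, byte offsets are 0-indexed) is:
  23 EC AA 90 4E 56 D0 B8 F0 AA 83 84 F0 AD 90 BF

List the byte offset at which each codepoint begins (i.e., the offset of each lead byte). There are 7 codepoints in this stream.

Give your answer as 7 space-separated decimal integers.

Answer: 0 1 4 5 6 8 12

Derivation:
Byte[0]=23: 1-byte ASCII. cp=U+0023
Byte[1]=EC: 3-byte lead, need 2 cont bytes. acc=0xC
Byte[2]=AA: continuation. acc=(acc<<6)|0x2A=0x32A
Byte[3]=90: continuation. acc=(acc<<6)|0x10=0xCA90
Completed: cp=U+CA90 (starts at byte 1)
Byte[4]=4E: 1-byte ASCII. cp=U+004E
Byte[5]=56: 1-byte ASCII. cp=U+0056
Byte[6]=D0: 2-byte lead, need 1 cont bytes. acc=0x10
Byte[7]=B8: continuation. acc=(acc<<6)|0x38=0x438
Completed: cp=U+0438 (starts at byte 6)
Byte[8]=F0: 4-byte lead, need 3 cont bytes. acc=0x0
Byte[9]=AA: continuation. acc=(acc<<6)|0x2A=0x2A
Byte[10]=83: continuation. acc=(acc<<6)|0x03=0xA83
Byte[11]=84: continuation. acc=(acc<<6)|0x04=0x2A0C4
Completed: cp=U+2A0C4 (starts at byte 8)
Byte[12]=F0: 4-byte lead, need 3 cont bytes. acc=0x0
Byte[13]=AD: continuation. acc=(acc<<6)|0x2D=0x2D
Byte[14]=90: continuation. acc=(acc<<6)|0x10=0xB50
Byte[15]=BF: continuation. acc=(acc<<6)|0x3F=0x2D43F
Completed: cp=U+2D43F (starts at byte 12)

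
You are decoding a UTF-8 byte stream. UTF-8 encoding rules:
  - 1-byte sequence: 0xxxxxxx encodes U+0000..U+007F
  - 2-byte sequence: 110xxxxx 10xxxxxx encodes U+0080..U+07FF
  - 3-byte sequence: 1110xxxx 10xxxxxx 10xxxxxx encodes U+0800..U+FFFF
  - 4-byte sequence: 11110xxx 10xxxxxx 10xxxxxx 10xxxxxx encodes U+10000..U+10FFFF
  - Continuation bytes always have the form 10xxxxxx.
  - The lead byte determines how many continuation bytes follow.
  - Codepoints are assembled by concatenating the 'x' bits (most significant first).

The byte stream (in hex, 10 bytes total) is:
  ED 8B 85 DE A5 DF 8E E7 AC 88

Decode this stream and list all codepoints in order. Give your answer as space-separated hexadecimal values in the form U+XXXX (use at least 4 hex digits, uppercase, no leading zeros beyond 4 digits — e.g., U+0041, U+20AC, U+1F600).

Byte[0]=ED: 3-byte lead, need 2 cont bytes. acc=0xD
Byte[1]=8B: continuation. acc=(acc<<6)|0x0B=0x34B
Byte[2]=85: continuation. acc=(acc<<6)|0x05=0xD2C5
Completed: cp=U+D2C5 (starts at byte 0)
Byte[3]=DE: 2-byte lead, need 1 cont bytes. acc=0x1E
Byte[4]=A5: continuation. acc=(acc<<6)|0x25=0x7A5
Completed: cp=U+07A5 (starts at byte 3)
Byte[5]=DF: 2-byte lead, need 1 cont bytes. acc=0x1F
Byte[6]=8E: continuation. acc=(acc<<6)|0x0E=0x7CE
Completed: cp=U+07CE (starts at byte 5)
Byte[7]=E7: 3-byte lead, need 2 cont bytes. acc=0x7
Byte[8]=AC: continuation. acc=(acc<<6)|0x2C=0x1EC
Byte[9]=88: continuation. acc=(acc<<6)|0x08=0x7B08
Completed: cp=U+7B08 (starts at byte 7)

Answer: U+D2C5 U+07A5 U+07CE U+7B08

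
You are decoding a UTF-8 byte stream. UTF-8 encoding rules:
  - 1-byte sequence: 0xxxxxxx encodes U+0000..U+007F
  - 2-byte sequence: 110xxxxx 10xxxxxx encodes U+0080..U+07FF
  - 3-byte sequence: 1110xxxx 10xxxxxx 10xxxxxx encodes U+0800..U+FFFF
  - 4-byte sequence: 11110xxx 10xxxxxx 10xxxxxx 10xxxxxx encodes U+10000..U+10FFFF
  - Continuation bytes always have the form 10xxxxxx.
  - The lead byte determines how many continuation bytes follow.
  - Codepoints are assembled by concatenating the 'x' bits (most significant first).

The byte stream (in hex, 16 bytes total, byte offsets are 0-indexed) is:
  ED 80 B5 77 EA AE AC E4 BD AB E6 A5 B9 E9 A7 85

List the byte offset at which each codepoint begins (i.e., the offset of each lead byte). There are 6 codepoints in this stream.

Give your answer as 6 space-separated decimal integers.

Byte[0]=ED: 3-byte lead, need 2 cont bytes. acc=0xD
Byte[1]=80: continuation. acc=(acc<<6)|0x00=0x340
Byte[2]=B5: continuation. acc=(acc<<6)|0x35=0xD035
Completed: cp=U+D035 (starts at byte 0)
Byte[3]=77: 1-byte ASCII. cp=U+0077
Byte[4]=EA: 3-byte lead, need 2 cont bytes. acc=0xA
Byte[5]=AE: continuation. acc=(acc<<6)|0x2E=0x2AE
Byte[6]=AC: continuation. acc=(acc<<6)|0x2C=0xABAC
Completed: cp=U+ABAC (starts at byte 4)
Byte[7]=E4: 3-byte lead, need 2 cont bytes. acc=0x4
Byte[8]=BD: continuation. acc=(acc<<6)|0x3D=0x13D
Byte[9]=AB: continuation. acc=(acc<<6)|0x2B=0x4F6B
Completed: cp=U+4F6B (starts at byte 7)
Byte[10]=E6: 3-byte lead, need 2 cont bytes. acc=0x6
Byte[11]=A5: continuation. acc=(acc<<6)|0x25=0x1A5
Byte[12]=B9: continuation. acc=(acc<<6)|0x39=0x6979
Completed: cp=U+6979 (starts at byte 10)
Byte[13]=E9: 3-byte lead, need 2 cont bytes. acc=0x9
Byte[14]=A7: continuation. acc=(acc<<6)|0x27=0x267
Byte[15]=85: continuation. acc=(acc<<6)|0x05=0x99C5
Completed: cp=U+99C5 (starts at byte 13)

Answer: 0 3 4 7 10 13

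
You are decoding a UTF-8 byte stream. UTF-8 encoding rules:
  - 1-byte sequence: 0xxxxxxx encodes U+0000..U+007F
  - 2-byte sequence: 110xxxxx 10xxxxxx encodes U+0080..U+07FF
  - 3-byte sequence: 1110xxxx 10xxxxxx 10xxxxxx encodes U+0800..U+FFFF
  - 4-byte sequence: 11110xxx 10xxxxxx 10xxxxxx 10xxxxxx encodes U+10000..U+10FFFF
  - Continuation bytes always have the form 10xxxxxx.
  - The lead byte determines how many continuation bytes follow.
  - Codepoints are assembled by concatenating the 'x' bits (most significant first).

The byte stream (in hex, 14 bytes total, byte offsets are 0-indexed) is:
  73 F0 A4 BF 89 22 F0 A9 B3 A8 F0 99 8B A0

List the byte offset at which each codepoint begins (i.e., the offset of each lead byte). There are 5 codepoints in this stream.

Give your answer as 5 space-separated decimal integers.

Answer: 0 1 5 6 10

Derivation:
Byte[0]=73: 1-byte ASCII. cp=U+0073
Byte[1]=F0: 4-byte lead, need 3 cont bytes. acc=0x0
Byte[2]=A4: continuation. acc=(acc<<6)|0x24=0x24
Byte[3]=BF: continuation. acc=(acc<<6)|0x3F=0x93F
Byte[4]=89: continuation. acc=(acc<<6)|0x09=0x24FC9
Completed: cp=U+24FC9 (starts at byte 1)
Byte[5]=22: 1-byte ASCII. cp=U+0022
Byte[6]=F0: 4-byte lead, need 3 cont bytes. acc=0x0
Byte[7]=A9: continuation. acc=(acc<<6)|0x29=0x29
Byte[8]=B3: continuation. acc=(acc<<6)|0x33=0xA73
Byte[9]=A8: continuation. acc=(acc<<6)|0x28=0x29CE8
Completed: cp=U+29CE8 (starts at byte 6)
Byte[10]=F0: 4-byte lead, need 3 cont bytes. acc=0x0
Byte[11]=99: continuation. acc=(acc<<6)|0x19=0x19
Byte[12]=8B: continuation. acc=(acc<<6)|0x0B=0x64B
Byte[13]=A0: continuation. acc=(acc<<6)|0x20=0x192E0
Completed: cp=U+192E0 (starts at byte 10)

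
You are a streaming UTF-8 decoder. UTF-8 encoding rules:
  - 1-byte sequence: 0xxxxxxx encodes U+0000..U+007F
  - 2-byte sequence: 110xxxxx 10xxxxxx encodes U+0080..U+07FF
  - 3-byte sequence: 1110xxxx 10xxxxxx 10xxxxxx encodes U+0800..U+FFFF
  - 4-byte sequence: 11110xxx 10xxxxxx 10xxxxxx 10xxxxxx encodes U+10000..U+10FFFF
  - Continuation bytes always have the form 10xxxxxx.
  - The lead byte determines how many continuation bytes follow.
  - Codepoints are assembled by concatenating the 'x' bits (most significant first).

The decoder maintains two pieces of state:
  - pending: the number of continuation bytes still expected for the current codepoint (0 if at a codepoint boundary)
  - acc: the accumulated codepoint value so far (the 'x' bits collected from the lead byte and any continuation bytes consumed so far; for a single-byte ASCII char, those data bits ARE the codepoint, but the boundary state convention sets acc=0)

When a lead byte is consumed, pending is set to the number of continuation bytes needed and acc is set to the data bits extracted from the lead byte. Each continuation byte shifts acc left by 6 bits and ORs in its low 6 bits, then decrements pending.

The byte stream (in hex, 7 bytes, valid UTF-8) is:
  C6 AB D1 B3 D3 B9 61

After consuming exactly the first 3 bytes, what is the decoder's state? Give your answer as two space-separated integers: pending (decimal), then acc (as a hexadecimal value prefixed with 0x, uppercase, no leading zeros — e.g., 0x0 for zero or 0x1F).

Answer: 1 0x11

Derivation:
Byte[0]=C6: 2-byte lead. pending=1, acc=0x6
Byte[1]=AB: continuation. acc=(acc<<6)|0x2B=0x1AB, pending=0
Byte[2]=D1: 2-byte lead. pending=1, acc=0x11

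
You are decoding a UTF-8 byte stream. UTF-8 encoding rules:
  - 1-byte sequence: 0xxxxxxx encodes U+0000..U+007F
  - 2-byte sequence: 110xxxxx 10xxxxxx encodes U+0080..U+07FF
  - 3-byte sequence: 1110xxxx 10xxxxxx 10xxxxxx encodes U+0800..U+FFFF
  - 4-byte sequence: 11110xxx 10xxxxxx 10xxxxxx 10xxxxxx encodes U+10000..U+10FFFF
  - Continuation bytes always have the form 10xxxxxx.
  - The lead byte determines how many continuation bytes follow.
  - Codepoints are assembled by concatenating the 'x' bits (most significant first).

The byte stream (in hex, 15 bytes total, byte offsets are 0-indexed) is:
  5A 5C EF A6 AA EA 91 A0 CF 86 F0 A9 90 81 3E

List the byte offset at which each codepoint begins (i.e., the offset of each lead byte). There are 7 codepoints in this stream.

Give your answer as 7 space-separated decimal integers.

Answer: 0 1 2 5 8 10 14

Derivation:
Byte[0]=5A: 1-byte ASCII. cp=U+005A
Byte[1]=5C: 1-byte ASCII. cp=U+005C
Byte[2]=EF: 3-byte lead, need 2 cont bytes. acc=0xF
Byte[3]=A6: continuation. acc=(acc<<6)|0x26=0x3E6
Byte[4]=AA: continuation. acc=(acc<<6)|0x2A=0xF9AA
Completed: cp=U+F9AA (starts at byte 2)
Byte[5]=EA: 3-byte lead, need 2 cont bytes. acc=0xA
Byte[6]=91: continuation. acc=(acc<<6)|0x11=0x291
Byte[7]=A0: continuation. acc=(acc<<6)|0x20=0xA460
Completed: cp=U+A460 (starts at byte 5)
Byte[8]=CF: 2-byte lead, need 1 cont bytes. acc=0xF
Byte[9]=86: continuation. acc=(acc<<6)|0x06=0x3C6
Completed: cp=U+03C6 (starts at byte 8)
Byte[10]=F0: 4-byte lead, need 3 cont bytes. acc=0x0
Byte[11]=A9: continuation. acc=(acc<<6)|0x29=0x29
Byte[12]=90: continuation. acc=(acc<<6)|0x10=0xA50
Byte[13]=81: continuation. acc=(acc<<6)|0x01=0x29401
Completed: cp=U+29401 (starts at byte 10)
Byte[14]=3E: 1-byte ASCII. cp=U+003E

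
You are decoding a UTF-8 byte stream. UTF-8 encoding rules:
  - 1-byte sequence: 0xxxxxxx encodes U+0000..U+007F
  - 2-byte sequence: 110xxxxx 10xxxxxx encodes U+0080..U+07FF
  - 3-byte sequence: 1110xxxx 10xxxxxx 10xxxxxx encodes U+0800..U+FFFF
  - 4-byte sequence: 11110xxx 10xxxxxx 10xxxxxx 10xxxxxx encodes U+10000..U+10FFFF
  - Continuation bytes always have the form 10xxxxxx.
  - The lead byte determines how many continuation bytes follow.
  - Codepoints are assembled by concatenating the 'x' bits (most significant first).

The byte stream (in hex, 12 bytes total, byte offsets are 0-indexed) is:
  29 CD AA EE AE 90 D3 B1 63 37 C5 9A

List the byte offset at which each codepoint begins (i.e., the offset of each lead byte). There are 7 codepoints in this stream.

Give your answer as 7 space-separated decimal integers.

Byte[0]=29: 1-byte ASCII. cp=U+0029
Byte[1]=CD: 2-byte lead, need 1 cont bytes. acc=0xD
Byte[2]=AA: continuation. acc=(acc<<6)|0x2A=0x36A
Completed: cp=U+036A (starts at byte 1)
Byte[3]=EE: 3-byte lead, need 2 cont bytes. acc=0xE
Byte[4]=AE: continuation. acc=(acc<<6)|0x2E=0x3AE
Byte[5]=90: continuation. acc=(acc<<6)|0x10=0xEB90
Completed: cp=U+EB90 (starts at byte 3)
Byte[6]=D3: 2-byte lead, need 1 cont bytes. acc=0x13
Byte[7]=B1: continuation. acc=(acc<<6)|0x31=0x4F1
Completed: cp=U+04F1 (starts at byte 6)
Byte[8]=63: 1-byte ASCII. cp=U+0063
Byte[9]=37: 1-byte ASCII. cp=U+0037
Byte[10]=C5: 2-byte lead, need 1 cont bytes. acc=0x5
Byte[11]=9A: continuation. acc=(acc<<6)|0x1A=0x15A
Completed: cp=U+015A (starts at byte 10)

Answer: 0 1 3 6 8 9 10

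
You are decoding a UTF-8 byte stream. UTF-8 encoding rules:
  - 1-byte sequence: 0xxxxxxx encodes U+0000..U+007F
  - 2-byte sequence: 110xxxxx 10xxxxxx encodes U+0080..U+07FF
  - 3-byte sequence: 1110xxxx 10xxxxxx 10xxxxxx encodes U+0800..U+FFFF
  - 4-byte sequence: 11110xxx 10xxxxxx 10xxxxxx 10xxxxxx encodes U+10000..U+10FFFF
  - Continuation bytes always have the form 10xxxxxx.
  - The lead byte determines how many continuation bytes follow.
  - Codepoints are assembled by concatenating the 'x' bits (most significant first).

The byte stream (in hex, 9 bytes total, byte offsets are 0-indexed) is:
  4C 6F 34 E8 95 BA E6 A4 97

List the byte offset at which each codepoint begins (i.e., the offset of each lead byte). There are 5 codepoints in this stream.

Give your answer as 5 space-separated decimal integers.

Byte[0]=4C: 1-byte ASCII. cp=U+004C
Byte[1]=6F: 1-byte ASCII. cp=U+006F
Byte[2]=34: 1-byte ASCII. cp=U+0034
Byte[3]=E8: 3-byte lead, need 2 cont bytes. acc=0x8
Byte[4]=95: continuation. acc=(acc<<6)|0x15=0x215
Byte[5]=BA: continuation. acc=(acc<<6)|0x3A=0x857A
Completed: cp=U+857A (starts at byte 3)
Byte[6]=E6: 3-byte lead, need 2 cont bytes. acc=0x6
Byte[7]=A4: continuation. acc=(acc<<6)|0x24=0x1A4
Byte[8]=97: continuation. acc=(acc<<6)|0x17=0x6917
Completed: cp=U+6917 (starts at byte 6)

Answer: 0 1 2 3 6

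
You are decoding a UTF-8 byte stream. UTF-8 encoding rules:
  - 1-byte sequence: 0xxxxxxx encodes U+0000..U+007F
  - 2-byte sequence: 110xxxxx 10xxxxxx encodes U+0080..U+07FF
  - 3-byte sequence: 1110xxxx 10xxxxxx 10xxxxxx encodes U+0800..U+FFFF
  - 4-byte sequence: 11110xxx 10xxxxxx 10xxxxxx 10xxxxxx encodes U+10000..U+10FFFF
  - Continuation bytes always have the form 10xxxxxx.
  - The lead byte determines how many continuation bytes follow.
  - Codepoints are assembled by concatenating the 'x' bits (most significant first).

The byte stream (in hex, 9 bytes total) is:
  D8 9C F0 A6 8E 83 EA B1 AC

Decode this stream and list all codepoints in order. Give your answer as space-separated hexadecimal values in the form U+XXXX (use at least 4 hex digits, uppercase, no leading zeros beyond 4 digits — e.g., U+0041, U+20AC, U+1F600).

Byte[0]=D8: 2-byte lead, need 1 cont bytes. acc=0x18
Byte[1]=9C: continuation. acc=(acc<<6)|0x1C=0x61C
Completed: cp=U+061C (starts at byte 0)
Byte[2]=F0: 4-byte lead, need 3 cont bytes. acc=0x0
Byte[3]=A6: continuation. acc=(acc<<6)|0x26=0x26
Byte[4]=8E: continuation. acc=(acc<<6)|0x0E=0x98E
Byte[5]=83: continuation. acc=(acc<<6)|0x03=0x26383
Completed: cp=U+26383 (starts at byte 2)
Byte[6]=EA: 3-byte lead, need 2 cont bytes. acc=0xA
Byte[7]=B1: continuation. acc=(acc<<6)|0x31=0x2B1
Byte[8]=AC: continuation. acc=(acc<<6)|0x2C=0xAC6C
Completed: cp=U+AC6C (starts at byte 6)

Answer: U+061C U+26383 U+AC6C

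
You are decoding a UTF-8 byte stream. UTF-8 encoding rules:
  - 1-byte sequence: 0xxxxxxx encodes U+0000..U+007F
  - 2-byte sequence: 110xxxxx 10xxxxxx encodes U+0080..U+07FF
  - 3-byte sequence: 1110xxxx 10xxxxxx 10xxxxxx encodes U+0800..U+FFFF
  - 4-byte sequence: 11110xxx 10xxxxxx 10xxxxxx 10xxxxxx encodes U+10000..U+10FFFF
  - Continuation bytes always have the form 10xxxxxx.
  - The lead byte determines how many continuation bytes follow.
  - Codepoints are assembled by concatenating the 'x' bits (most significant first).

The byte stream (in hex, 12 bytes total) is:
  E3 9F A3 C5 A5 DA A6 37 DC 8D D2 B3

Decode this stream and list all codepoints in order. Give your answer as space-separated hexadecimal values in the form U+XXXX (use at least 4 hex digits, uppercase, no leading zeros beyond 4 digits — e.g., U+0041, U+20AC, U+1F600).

Byte[0]=E3: 3-byte lead, need 2 cont bytes. acc=0x3
Byte[1]=9F: continuation. acc=(acc<<6)|0x1F=0xDF
Byte[2]=A3: continuation. acc=(acc<<6)|0x23=0x37E3
Completed: cp=U+37E3 (starts at byte 0)
Byte[3]=C5: 2-byte lead, need 1 cont bytes. acc=0x5
Byte[4]=A5: continuation. acc=(acc<<6)|0x25=0x165
Completed: cp=U+0165 (starts at byte 3)
Byte[5]=DA: 2-byte lead, need 1 cont bytes. acc=0x1A
Byte[6]=A6: continuation. acc=(acc<<6)|0x26=0x6A6
Completed: cp=U+06A6 (starts at byte 5)
Byte[7]=37: 1-byte ASCII. cp=U+0037
Byte[8]=DC: 2-byte lead, need 1 cont bytes. acc=0x1C
Byte[9]=8D: continuation. acc=(acc<<6)|0x0D=0x70D
Completed: cp=U+070D (starts at byte 8)
Byte[10]=D2: 2-byte lead, need 1 cont bytes. acc=0x12
Byte[11]=B3: continuation. acc=(acc<<6)|0x33=0x4B3
Completed: cp=U+04B3 (starts at byte 10)

Answer: U+37E3 U+0165 U+06A6 U+0037 U+070D U+04B3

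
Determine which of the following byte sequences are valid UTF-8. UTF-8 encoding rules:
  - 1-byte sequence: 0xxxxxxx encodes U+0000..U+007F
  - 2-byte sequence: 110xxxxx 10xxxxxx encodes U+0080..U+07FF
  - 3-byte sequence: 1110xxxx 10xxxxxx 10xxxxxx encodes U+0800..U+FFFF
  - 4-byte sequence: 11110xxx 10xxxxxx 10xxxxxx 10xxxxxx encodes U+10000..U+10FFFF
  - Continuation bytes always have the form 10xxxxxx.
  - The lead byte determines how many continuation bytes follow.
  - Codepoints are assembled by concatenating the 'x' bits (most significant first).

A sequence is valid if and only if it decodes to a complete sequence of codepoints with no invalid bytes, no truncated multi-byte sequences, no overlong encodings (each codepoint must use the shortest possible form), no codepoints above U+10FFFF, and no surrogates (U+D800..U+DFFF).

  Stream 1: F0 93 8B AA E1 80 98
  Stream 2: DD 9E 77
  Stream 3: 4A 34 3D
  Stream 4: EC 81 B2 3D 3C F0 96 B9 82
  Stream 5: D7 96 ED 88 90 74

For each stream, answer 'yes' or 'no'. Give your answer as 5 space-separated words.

Answer: yes yes yes yes yes

Derivation:
Stream 1: decodes cleanly. VALID
Stream 2: decodes cleanly. VALID
Stream 3: decodes cleanly. VALID
Stream 4: decodes cleanly. VALID
Stream 5: decodes cleanly. VALID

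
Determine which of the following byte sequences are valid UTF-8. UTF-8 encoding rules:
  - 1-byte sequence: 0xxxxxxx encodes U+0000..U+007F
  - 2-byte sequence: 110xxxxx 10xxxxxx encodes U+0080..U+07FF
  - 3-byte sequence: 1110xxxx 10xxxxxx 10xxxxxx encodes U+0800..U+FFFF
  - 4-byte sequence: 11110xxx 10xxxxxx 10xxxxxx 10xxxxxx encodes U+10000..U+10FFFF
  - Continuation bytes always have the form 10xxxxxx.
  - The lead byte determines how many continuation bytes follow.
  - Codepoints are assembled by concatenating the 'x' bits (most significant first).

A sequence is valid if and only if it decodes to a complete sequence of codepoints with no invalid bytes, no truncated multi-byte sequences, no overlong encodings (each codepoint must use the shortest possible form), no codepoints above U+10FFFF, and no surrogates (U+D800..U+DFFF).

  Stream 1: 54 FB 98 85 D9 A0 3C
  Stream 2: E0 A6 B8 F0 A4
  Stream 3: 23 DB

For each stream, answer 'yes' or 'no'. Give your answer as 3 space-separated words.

Answer: no no no

Derivation:
Stream 1: error at byte offset 1. INVALID
Stream 2: error at byte offset 5. INVALID
Stream 3: error at byte offset 2. INVALID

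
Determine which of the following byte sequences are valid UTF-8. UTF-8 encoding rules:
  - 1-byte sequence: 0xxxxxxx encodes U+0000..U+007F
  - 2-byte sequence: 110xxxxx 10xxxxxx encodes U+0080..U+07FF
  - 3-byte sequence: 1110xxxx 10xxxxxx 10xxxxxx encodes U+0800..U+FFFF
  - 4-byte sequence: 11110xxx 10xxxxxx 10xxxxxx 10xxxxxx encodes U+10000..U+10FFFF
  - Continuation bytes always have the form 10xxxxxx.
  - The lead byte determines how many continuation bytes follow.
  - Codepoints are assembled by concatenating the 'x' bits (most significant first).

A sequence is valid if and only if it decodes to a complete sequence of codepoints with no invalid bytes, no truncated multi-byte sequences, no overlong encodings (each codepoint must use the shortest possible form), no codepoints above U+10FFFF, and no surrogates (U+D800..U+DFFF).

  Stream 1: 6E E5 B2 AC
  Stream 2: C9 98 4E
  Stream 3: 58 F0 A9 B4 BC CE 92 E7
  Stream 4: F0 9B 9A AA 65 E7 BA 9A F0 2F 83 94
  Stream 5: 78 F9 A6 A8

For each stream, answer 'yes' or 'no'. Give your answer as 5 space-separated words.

Stream 1: decodes cleanly. VALID
Stream 2: decodes cleanly. VALID
Stream 3: error at byte offset 8. INVALID
Stream 4: error at byte offset 9. INVALID
Stream 5: error at byte offset 1. INVALID

Answer: yes yes no no no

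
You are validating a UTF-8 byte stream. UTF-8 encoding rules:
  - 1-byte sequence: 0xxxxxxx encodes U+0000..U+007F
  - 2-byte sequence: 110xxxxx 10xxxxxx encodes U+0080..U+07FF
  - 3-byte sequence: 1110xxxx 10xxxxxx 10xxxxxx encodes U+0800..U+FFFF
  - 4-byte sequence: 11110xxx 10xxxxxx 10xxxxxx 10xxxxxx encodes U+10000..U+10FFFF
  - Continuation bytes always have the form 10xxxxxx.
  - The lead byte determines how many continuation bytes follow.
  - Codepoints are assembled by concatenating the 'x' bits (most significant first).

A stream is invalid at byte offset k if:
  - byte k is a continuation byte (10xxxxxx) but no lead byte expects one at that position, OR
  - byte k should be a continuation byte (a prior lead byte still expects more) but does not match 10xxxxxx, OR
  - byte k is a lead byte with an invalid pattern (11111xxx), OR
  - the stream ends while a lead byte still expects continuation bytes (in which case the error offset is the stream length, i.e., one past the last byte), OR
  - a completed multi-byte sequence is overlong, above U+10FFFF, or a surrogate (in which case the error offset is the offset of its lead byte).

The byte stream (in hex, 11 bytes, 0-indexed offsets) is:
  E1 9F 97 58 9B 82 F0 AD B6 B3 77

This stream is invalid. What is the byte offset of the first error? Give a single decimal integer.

Byte[0]=E1: 3-byte lead, need 2 cont bytes. acc=0x1
Byte[1]=9F: continuation. acc=(acc<<6)|0x1F=0x5F
Byte[2]=97: continuation. acc=(acc<<6)|0x17=0x17D7
Completed: cp=U+17D7 (starts at byte 0)
Byte[3]=58: 1-byte ASCII. cp=U+0058
Byte[4]=9B: INVALID lead byte (not 0xxx/110x/1110/11110)

Answer: 4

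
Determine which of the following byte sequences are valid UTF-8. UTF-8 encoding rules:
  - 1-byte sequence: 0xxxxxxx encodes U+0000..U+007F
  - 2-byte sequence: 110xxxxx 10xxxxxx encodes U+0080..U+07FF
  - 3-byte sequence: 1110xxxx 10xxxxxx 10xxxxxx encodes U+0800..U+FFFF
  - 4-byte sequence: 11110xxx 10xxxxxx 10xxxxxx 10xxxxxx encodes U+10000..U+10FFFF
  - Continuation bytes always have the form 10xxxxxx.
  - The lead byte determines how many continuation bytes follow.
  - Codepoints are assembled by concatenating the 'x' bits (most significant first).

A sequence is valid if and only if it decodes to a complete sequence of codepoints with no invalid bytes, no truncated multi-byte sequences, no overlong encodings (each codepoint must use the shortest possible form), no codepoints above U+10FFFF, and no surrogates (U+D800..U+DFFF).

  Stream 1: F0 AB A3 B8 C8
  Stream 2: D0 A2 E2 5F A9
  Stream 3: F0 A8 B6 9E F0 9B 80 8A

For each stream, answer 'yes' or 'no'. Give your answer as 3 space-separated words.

Stream 1: error at byte offset 5. INVALID
Stream 2: error at byte offset 3. INVALID
Stream 3: decodes cleanly. VALID

Answer: no no yes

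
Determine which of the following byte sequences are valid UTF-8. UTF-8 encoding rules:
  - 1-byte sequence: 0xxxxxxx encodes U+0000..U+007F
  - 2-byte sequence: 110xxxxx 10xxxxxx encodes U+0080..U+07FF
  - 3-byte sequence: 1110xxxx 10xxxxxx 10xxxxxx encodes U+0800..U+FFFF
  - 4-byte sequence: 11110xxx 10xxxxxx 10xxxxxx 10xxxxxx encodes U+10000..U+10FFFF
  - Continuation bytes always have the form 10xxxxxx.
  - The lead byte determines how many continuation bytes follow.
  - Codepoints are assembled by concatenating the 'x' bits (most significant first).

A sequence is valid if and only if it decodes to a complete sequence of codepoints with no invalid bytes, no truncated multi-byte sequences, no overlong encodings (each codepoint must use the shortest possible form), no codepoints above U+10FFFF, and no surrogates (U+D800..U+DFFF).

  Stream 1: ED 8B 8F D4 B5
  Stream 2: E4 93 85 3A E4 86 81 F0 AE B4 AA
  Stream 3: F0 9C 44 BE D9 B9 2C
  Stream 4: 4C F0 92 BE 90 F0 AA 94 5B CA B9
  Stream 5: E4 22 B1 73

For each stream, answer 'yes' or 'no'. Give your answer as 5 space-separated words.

Answer: yes yes no no no

Derivation:
Stream 1: decodes cleanly. VALID
Stream 2: decodes cleanly. VALID
Stream 3: error at byte offset 2. INVALID
Stream 4: error at byte offset 8. INVALID
Stream 5: error at byte offset 1. INVALID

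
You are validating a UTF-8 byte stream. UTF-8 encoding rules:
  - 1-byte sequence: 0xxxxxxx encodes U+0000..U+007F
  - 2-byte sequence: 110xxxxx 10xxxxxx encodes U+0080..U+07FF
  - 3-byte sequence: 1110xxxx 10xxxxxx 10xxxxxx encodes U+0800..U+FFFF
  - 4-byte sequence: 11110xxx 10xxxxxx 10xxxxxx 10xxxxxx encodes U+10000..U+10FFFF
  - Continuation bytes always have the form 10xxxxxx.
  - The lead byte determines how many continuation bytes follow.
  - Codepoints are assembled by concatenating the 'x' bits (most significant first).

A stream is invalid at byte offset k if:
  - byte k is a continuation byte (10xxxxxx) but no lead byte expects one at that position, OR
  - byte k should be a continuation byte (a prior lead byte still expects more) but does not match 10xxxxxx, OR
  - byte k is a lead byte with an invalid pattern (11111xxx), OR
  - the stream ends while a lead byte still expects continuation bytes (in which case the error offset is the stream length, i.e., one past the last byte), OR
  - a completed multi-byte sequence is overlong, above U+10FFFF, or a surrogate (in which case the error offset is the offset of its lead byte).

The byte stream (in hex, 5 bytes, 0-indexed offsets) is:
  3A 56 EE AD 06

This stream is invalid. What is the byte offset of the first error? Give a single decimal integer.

Byte[0]=3A: 1-byte ASCII. cp=U+003A
Byte[1]=56: 1-byte ASCII. cp=U+0056
Byte[2]=EE: 3-byte lead, need 2 cont bytes. acc=0xE
Byte[3]=AD: continuation. acc=(acc<<6)|0x2D=0x3AD
Byte[4]=06: expected 10xxxxxx continuation. INVALID

Answer: 4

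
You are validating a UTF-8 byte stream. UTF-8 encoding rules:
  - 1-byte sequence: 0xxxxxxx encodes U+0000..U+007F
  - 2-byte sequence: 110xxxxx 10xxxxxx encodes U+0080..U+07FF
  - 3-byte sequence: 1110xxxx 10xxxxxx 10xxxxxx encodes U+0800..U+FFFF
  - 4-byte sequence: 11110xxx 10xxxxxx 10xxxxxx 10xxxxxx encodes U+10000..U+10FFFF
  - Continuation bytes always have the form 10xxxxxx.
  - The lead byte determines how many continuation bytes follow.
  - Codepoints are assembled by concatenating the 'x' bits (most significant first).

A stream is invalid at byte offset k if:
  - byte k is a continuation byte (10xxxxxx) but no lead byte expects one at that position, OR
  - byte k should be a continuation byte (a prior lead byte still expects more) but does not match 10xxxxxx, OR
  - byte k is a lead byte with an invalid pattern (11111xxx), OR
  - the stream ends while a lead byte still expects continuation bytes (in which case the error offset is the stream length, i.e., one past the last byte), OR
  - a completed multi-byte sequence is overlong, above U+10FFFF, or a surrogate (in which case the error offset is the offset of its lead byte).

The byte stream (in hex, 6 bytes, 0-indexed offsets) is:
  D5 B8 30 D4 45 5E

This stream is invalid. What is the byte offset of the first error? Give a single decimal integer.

Byte[0]=D5: 2-byte lead, need 1 cont bytes. acc=0x15
Byte[1]=B8: continuation. acc=(acc<<6)|0x38=0x578
Completed: cp=U+0578 (starts at byte 0)
Byte[2]=30: 1-byte ASCII. cp=U+0030
Byte[3]=D4: 2-byte lead, need 1 cont bytes. acc=0x14
Byte[4]=45: expected 10xxxxxx continuation. INVALID

Answer: 4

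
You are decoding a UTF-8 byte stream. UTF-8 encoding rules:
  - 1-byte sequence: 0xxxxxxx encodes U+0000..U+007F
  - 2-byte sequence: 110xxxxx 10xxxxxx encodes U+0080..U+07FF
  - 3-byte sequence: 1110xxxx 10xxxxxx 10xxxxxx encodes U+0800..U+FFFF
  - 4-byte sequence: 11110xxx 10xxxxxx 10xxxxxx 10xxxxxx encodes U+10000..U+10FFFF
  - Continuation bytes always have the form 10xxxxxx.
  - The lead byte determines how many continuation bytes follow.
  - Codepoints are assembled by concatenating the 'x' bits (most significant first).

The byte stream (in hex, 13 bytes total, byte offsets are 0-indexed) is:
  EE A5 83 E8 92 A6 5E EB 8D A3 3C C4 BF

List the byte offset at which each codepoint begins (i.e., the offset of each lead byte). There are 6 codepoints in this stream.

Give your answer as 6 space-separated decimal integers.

Byte[0]=EE: 3-byte lead, need 2 cont bytes. acc=0xE
Byte[1]=A5: continuation. acc=(acc<<6)|0x25=0x3A5
Byte[2]=83: continuation. acc=(acc<<6)|0x03=0xE943
Completed: cp=U+E943 (starts at byte 0)
Byte[3]=E8: 3-byte lead, need 2 cont bytes. acc=0x8
Byte[4]=92: continuation. acc=(acc<<6)|0x12=0x212
Byte[5]=A6: continuation. acc=(acc<<6)|0x26=0x84A6
Completed: cp=U+84A6 (starts at byte 3)
Byte[6]=5E: 1-byte ASCII. cp=U+005E
Byte[7]=EB: 3-byte lead, need 2 cont bytes. acc=0xB
Byte[8]=8D: continuation. acc=(acc<<6)|0x0D=0x2CD
Byte[9]=A3: continuation. acc=(acc<<6)|0x23=0xB363
Completed: cp=U+B363 (starts at byte 7)
Byte[10]=3C: 1-byte ASCII. cp=U+003C
Byte[11]=C4: 2-byte lead, need 1 cont bytes. acc=0x4
Byte[12]=BF: continuation. acc=(acc<<6)|0x3F=0x13F
Completed: cp=U+013F (starts at byte 11)

Answer: 0 3 6 7 10 11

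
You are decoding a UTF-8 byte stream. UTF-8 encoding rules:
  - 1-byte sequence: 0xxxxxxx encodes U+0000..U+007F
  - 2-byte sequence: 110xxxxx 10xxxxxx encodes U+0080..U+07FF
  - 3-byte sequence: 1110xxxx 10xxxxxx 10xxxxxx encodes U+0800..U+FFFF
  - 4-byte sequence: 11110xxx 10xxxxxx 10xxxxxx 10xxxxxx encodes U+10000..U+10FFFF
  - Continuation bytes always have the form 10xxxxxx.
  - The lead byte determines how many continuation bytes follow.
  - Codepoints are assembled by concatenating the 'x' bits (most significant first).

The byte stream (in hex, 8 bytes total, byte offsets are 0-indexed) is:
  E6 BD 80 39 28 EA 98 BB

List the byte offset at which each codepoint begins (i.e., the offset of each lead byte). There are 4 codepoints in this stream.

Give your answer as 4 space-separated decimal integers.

Answer: 0 3 4 5

Derivation:
Byte[0]=E6: 3-byte lead, need 2 cont bytes. acc=0x6
Byte[1]=BD: continuation. acc=(acc<<6)|0x3D=0x1BD
Byte[2]=80: continuation. acc=(acc<<6)|0x00=0x6F40
Completed: cp=U+6F40 (starts at byte 0)
Byte[3]=39: 1-byte ASCII. cp=U+0039
Byte[4]=28: 1-byte ASCII. cp=U+0028
Byte[5]=EA: 3-byte lead, need 2 cont bytes. acc=0xA
Byte[6]=98: continuation. acc=(acc<<6)|0x18=0x298
Byte[7]=BB: continuation. acc=(acc<<6)|0x3B=0xA63B
Completed: cp=U+A63B (starts at byte 5)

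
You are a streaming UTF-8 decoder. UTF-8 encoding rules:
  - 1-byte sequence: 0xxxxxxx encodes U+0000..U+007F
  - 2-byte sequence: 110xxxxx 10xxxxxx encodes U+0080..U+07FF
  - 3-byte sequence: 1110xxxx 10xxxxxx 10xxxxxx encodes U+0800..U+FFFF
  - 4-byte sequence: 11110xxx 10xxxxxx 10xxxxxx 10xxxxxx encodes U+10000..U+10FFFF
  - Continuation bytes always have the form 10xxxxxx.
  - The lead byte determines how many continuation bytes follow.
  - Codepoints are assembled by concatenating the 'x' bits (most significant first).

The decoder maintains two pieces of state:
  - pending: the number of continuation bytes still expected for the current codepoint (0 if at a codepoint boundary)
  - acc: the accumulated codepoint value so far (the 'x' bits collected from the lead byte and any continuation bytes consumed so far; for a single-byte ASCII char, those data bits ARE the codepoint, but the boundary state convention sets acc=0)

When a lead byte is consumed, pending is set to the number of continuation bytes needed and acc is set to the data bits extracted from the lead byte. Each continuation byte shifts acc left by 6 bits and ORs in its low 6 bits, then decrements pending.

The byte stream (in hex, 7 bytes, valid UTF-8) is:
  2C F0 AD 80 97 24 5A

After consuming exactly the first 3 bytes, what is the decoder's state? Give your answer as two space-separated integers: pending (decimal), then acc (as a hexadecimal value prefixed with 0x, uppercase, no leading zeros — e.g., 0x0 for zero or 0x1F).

Byte[0]=2C: 1-byte. pending=0, acc=0x0
Byte[1]=F0: 4-byte lead. pending=3, acc=0x0
Byte[2]=AD: continuation. acc=(acc<<6)|0x2D=0x2D, pending=2

Answer: 2 0x2D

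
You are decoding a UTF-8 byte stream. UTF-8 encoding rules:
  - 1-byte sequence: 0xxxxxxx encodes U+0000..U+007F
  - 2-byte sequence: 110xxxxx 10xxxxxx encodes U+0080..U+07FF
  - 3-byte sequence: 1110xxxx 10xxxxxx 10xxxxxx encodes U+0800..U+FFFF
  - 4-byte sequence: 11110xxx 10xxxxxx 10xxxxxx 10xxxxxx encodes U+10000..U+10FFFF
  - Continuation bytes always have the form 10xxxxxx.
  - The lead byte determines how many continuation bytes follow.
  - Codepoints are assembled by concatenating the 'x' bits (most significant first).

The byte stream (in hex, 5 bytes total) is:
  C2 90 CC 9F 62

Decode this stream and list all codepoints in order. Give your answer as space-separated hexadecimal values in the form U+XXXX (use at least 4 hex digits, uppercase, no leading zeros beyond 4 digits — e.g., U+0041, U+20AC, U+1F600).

Byte[0]=C2: 2-byte lead, need 1 cont bytes. acc=0x2
Byte[1]=90: continuation. acc=(acc<<6)|0x10=0x90
Completed: cp=U+0090 (starts at byte 0)
Byte[2]=CC: 2-byte lead, need 1 cont bytes. acc=0xC
Byte[3]=9F: continuation. acc=(acc<<6)|0x1F=0x31F
Completed: cp=U+031F (starts at byte 2)
Byte[4]=62: 1-byte ASCII. cp=U+0062

Answer: U+0090 U+031F U+0062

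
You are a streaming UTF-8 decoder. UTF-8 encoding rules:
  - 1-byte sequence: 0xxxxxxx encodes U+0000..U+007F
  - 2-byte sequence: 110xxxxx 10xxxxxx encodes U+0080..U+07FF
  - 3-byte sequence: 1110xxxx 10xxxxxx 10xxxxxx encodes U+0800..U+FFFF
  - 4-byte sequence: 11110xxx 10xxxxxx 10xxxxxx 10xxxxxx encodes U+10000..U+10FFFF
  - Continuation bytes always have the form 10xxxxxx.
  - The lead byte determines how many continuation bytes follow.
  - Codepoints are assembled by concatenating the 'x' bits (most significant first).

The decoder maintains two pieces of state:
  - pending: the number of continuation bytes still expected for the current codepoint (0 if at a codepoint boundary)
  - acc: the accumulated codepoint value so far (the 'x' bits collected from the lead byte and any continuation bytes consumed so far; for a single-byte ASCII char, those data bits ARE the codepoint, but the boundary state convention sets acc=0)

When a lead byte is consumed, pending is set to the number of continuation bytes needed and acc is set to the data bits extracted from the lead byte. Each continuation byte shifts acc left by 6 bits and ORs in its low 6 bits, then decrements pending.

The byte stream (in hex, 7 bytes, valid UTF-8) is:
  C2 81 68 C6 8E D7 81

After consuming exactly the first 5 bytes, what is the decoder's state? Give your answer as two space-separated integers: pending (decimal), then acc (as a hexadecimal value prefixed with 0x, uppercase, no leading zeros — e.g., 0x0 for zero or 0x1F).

Byte[0]=C2: 2-byte lead. pending=1, acc=0x2
Byte[1]=81: continuation. acc=(acc<<6)|0x01=0x81, pending=0
Byte[2]=68: 1-byte. pending=0, acc=0x0
Byte[3]=C6: 2-byte lead. pending=1, acc=0x6
Byte[4]=8E: continuation. acc=(acc<<6)|0x0E=0x18E, pending=0

Answer: 0 0x18E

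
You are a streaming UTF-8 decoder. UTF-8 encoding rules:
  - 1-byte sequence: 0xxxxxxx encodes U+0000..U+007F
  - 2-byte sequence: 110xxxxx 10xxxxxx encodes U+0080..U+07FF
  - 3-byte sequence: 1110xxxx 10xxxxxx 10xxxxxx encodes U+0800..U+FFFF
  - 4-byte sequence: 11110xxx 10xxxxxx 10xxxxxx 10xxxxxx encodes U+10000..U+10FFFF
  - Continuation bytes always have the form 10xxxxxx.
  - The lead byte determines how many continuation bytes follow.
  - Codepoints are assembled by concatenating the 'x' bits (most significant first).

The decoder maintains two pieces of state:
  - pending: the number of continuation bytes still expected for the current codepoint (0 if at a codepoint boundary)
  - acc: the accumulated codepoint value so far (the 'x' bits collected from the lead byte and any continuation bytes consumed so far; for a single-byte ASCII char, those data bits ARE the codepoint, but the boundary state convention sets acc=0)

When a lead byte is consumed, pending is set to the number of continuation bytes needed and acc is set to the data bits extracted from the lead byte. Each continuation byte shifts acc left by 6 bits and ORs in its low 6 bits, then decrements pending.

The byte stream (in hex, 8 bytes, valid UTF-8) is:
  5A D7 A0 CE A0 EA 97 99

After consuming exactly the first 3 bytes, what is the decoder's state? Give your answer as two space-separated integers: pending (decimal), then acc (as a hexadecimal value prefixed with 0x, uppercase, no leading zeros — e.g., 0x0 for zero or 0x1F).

Byte[0]=5A: 1-byte. pending=0, acc=0x0
Byte[1]=D7: 2-byte lead. pending=1, acc=0x17
Byte[2]=A0: continuation. acc=(acc<<6)|0x20=0x5E0, pending=0

Answer: 0 0x5E0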